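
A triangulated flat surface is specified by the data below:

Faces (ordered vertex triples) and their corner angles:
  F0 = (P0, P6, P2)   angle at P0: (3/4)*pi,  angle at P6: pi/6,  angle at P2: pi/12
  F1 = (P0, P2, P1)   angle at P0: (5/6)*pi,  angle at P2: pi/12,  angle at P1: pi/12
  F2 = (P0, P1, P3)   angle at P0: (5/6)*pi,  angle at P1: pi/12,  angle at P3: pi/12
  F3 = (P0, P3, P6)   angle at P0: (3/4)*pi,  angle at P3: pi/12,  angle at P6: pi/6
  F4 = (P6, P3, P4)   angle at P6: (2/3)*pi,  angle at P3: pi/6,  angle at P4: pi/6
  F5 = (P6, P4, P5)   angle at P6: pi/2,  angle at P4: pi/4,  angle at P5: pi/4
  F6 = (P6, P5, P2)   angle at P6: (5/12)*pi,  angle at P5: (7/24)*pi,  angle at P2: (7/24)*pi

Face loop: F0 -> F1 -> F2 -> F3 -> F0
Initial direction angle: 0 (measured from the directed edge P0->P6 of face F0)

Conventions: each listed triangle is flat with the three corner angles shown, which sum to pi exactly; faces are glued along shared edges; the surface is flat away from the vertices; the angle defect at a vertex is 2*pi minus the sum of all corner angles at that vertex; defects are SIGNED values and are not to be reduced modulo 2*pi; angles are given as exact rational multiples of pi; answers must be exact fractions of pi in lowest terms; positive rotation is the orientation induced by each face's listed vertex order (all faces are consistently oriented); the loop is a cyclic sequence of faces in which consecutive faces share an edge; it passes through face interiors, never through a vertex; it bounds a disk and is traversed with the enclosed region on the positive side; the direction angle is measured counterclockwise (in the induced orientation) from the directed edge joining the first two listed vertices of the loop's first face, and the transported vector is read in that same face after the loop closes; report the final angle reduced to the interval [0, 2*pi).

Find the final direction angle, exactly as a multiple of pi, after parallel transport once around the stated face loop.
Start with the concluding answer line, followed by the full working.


Answer: final direction angle = (5/6)*pi

enclosed vertex P0: corner angles sum to (19/6)*pi, defect = 2*pi - (19/6)*pi = (-7/6)*pi
summing the enclosed defects onto the initial angle, mod 2*pi in the induced orientation:
final angle = 0 - (7/6)*pi = (5/6)*pi (mod 2*pi)


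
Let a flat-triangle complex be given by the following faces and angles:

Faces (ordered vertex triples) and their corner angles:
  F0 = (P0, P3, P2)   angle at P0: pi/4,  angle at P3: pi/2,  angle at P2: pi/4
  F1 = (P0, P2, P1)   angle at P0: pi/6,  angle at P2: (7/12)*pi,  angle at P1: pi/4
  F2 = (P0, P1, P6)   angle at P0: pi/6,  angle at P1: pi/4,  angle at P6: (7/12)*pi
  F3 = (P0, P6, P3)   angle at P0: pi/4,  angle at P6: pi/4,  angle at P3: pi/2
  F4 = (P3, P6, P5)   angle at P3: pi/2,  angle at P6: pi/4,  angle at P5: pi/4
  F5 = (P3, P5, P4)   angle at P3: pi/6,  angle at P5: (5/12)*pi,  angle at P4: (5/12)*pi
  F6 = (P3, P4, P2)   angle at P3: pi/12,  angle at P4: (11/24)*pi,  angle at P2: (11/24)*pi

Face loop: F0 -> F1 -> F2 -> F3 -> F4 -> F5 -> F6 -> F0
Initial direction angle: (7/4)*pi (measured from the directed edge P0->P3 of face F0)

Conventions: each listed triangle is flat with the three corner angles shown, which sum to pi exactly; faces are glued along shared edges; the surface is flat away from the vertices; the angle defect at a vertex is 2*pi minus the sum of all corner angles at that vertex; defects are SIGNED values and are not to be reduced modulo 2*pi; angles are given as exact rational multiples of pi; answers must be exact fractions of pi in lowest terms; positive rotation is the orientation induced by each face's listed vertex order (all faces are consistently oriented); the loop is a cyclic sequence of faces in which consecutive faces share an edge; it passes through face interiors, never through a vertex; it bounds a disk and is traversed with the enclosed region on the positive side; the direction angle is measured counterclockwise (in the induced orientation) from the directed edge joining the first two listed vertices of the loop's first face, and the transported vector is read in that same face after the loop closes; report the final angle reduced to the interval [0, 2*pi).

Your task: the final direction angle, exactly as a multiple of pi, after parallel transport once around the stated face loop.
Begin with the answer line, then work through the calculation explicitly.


Answer: final direction angle = (7/6)*pi

enclosed vertex P0: corner angles sum to (5/6)*pi, defect = 2*pi - (5/6)*pi = (7/6)*pi
enclosed vertex P3: corner angles sum to (7/4)*pi, defect = 2*pi - (7/4)*pi = pi/4
summing the enclosed defects onto the initial angle, mod 2*pi in the induced orientation:
final angle = (7/4)*pi + (17/12)*pi = (7/6)*pi (mod 2*pi)


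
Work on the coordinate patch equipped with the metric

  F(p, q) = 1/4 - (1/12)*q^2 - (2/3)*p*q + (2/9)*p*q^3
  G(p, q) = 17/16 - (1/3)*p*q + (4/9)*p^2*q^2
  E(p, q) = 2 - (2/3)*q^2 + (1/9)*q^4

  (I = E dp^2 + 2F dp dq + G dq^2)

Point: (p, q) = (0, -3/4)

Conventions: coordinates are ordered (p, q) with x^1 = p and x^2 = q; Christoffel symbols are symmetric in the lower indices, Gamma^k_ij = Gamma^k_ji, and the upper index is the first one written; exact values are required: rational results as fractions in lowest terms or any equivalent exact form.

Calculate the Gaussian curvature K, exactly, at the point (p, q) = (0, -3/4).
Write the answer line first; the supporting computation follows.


Answer: K = -16384/194481

E = 425/256, F = 13/64, G = 17/16, EG - F^2 = 441/256 at the point
E_p = 0, E_q = 13/16, F_p = 13/32, F_q = 1/8, G_p = 1/4, G_q = 0
E_qq = -7/12, F_pq = -7/24, G_pp = 1/2
K follows from Brioschi's formula, (det M1 - det M2)/(EG - F^2)^2.
M1 = [[-E_qq/2 + F_pq - G_pp/2, E_p/2, F_p - E_q/2], [F_q - G_p/2, E, F], [G_q/2, F, G]] = [[-1/4, 0, 0], [0, 425/256, 13/64], [0, 13/64, 17/16]]; det M1 = -441/1024
M2 = [[0, E_q/2, G_p/2], [E_q/2, E, F], [G_p/2, F, G]] = [[0, 13/32, 1/8], [13/32, 425/256, 13/64], [1/8, 13/64, 17/16]]; det M2 = -185/1024
det M1 - det M2 = -1/4; K = -1/4 / (441/256)^2 = -16384/194481


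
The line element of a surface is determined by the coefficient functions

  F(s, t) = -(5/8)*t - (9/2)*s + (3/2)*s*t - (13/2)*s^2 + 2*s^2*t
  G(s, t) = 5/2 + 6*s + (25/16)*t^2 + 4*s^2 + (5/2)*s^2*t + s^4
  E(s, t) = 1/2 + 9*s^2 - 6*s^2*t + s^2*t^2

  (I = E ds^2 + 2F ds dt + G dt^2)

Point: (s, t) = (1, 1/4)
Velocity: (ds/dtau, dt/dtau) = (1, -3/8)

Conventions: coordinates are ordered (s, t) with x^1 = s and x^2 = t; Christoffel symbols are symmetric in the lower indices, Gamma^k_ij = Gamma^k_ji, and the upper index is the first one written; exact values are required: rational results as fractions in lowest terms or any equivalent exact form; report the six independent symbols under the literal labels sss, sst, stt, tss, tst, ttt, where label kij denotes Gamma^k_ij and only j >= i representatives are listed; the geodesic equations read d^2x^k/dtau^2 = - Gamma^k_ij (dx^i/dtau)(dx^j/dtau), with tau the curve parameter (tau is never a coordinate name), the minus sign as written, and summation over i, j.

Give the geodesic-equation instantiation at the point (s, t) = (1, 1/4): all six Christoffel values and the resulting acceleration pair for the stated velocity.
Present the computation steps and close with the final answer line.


E = 129/16, F = -329/32, G = 3641/256 at the point
E_s = 121/8, E_t = -11/2, F_s = -129/8, F_t = 23/8, G_s = 77/4, G_t = 105/32
EG - F^2 = 36725/4096;  g^inv = (4096/36725) * [[3641/256, 329/32], [329/32, 129/16]]
first-kind symbols [ij,l] = (1/2)(d_i g_jl + d_j g_il - d_l g_ij): [ss,s] = E_s/2 = 121/16, [ss,t] = F_s - E_t/2 = -107/8, [st,s] = E_t/2 = -11/4, [st,t] = G_s/2 = 77/8, [tt,s] = F_t - G_s/2 = -27/4, [tt,t] = G_t/2 = 105/64
Gamma^s_ij = (G*[ij,s] - F*[ij,t])/(EG - F^2), Gamma^t_ij = (E*[ij,t] - F*[ij,s])/(EG - F^2)
Gamma_sss = -122687/36725, Gamma_sst = 245124/36725, Gamma_stt = -324138/36725, Gamma_tss = -123224/36725, Gamma_tst = 202048/36725, Gamma_ttt = -230076/36725
d^2s/dtau^2 = -(Gamma_sss*(1)^2 + 2*Gamma_sst*(1)*(-3/8) + Gamma_stt*(-3/8)^2) = 866737/90400
d^2t/dtau^2 = -(Gamma_tss*(1)^2 + 2*Gamma_tst*(1)*(-3/8) + Gamma_ttt*(-3/8)^2) = 377987/45200

Answer: Gamma_sss = -122687/36725, Gamma_sst = 245124/36725, Gamma_stt = -324138/36725, Gamma_tss = -123224/36725, Gamma_tst = 202048/36725, Gamma_ttt = -230076/36725; accelerations (d^2s/dtau^2, d^2t/dtau^2) = (866737/90400, 377987/45200)


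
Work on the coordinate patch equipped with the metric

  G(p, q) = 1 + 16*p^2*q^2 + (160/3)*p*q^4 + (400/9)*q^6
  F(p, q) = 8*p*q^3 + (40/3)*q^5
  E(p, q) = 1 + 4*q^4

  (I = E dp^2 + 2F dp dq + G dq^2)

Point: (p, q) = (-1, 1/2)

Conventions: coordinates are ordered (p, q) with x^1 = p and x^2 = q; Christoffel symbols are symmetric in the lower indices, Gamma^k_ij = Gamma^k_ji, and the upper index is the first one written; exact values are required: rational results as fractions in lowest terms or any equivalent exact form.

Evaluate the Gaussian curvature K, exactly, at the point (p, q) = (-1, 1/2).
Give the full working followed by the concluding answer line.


E = 5/4, F = -7/12, G = 85/36, EG - F^2 = 47/18 at the point
E_p = 0, E_q = 2, F_p = 1, F_q = -11/6, G_p = -14/3, G_q = -7/3
E_qq = 12, F_pq = 6, G_pp = 8
K follows from Brioschi's formula, (det M1 - det M2)/(EG - F^2)^2.
M1 = [[-E_qq/2 + F_pq - G_pp/2, E_p/2, F_p - E_q/2], [F_q - G_p/2, E, F], [G_q/2, F, G]] = [[-4, 0, 0], [1/2, 5/4, -7/12], [-7/6, -7/12, 85/36]]; det M1 = -94/9
M2 = [[0, E_q/2, G_p/2], [E_q/2, E, F], [G_p/2, F, G]] = [[0, 1, -7/3], [1, 5/4, -7/12], [-7/3, -7/12, 85/36]]; det M2 = -58/9
det M1 - det M2 = -4; K = -4 / (47/18)^2 = -1296/2209

Answer: K = -1296/2209


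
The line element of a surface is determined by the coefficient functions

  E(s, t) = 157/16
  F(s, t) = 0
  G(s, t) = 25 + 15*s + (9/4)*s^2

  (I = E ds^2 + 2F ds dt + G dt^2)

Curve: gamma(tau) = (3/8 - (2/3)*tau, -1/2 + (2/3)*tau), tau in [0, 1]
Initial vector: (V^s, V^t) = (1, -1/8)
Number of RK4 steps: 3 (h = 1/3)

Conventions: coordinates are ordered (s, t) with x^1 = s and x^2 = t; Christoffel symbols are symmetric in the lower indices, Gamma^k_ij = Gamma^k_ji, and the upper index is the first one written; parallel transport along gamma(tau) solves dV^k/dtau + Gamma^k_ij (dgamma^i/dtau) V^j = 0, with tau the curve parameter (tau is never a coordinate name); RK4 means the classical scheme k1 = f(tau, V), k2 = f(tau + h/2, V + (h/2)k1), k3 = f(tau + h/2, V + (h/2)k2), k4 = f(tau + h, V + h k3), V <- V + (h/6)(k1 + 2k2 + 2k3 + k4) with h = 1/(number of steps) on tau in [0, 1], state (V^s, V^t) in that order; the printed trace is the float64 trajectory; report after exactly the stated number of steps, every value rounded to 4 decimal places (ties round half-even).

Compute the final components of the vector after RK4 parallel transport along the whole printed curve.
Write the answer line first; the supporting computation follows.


Answer: V^s = 0.8798, V^t = -0.3602

gamma'(tau) = (-2/3, 2/3); f(tau, V)^k = -Gamma^k_ij(gamma(tau)) gamma'^i(tau) V^j; h = 1/3; intermediate values shown to 6 dp
curve data and Christoffel symbols at the stage parameters:
  tau = 0.000000: gamma = (0.375000, -0.500000), gamma' = (-0.666667, 0.666667); Gamma_sss = 0.000000, Gamma_sst = 0.000000, Gamma_stt = -0.850318, Gamma_tss = 0.000000, Gamma_tst = 0.269663, Gamma_ttt = 0.000000
  tau = 0.166667: gamma = (0.263889, -0.388889), gamma' = (-0.666667, 0.666667); Gamma_sss = 0.000000, Gamma_sst = 0.000000, Gamma_stt = -0.824841, Gamma_tss = 0.000000, Gamma_tst = 0.277992, Gamma_ttt = 0.000000
  tau = 0.333333: gamma = (0.152778, -0.277778), gamma' = (-0.666667, 0.666667); Gamma_sss = 0.000000, Gamma_sst = 0.000000, Gamma_stt = -0.799363, Gamma_tss = 0.000000, Gamma_tst = 0.286853, Gamma_ttt = 0.000000
  tau = 0.500000: gamma = (0.041667, -0.166667), gamma' = (-0.666667, 0.666667); Gamma_sss = 0.000000, Gamma_sst = 0.000000, Gamma_stt = -0.773885, Gamma_tss = 0.000000, Gamma_tst = 0.296296, Gamma_ttt = 0.000000
  tau = 0.666667: gamma = (-0.069444, -0.055556), gamma' = (-0.666667, 0.666667); Gamma_sss = 0.000000, Gamma_sst = 0.000000, Gamma_stt = -0.748408, Gamma_tss = 0.000000, Gamma_tst = 0.306383, Gamma_ttt = 0.000000
  tau = 0.833333: gamma = (-0.180556, 0.055556), gamma' = (-0.666667, 0.666667); Gamma_sss = 0.000000, Gamma_sst = 0.000000, Gamma_stt = -0.722930, Gamma_tss = 0.000000, Gamma_tst = 0.317181, Gamma_ttt = 0.000000
  tau = 1.000000: gamma = (-0.291667, 0.166667), gamma' = (-0.666667, 0.666667); Gamma_sss = 0.000000, Gamma_sst = 0.000000, Gamma_stt = -0.697452, Gamma_tss = 0.000000, Gamma_tst = 0.328767, Gamma_ttt = 0.000000
step 0: V^s = 1.0000, V^t = -0.1250
step 1: k1 = (-0.070860, -0.202247), k2 = (-0.087272, -0.212553), k3 = (-0.088217, -0.212364), k4 = (-0.104337, -0.223053); V <- V + (h/6)(k1 + 2k2 + 2k3 + k4): V^s = 0.9708, V^t = -0.1958
step 2: k1 = (-0.104365, -0.223096), k2 = (-0.120222, -0.234350), k3 = (-0.121190, -0.234199), k4 = (-0.136663, -0.245980); V <- V + (h/6)(k1 + 2k2 + 2k3 + k4): V^s = 0.9306, V^t = -0.2740
step 3: k1 = (-0.136690, -0.246029), k2 = (-0.151799, -0.258553), k3 = (-0.152805, -0.258462), k4 = (-0.167442, -0.271723); V <- V + (h/6)(k1 + 2k2 + 2k3 + k4): V^s = 0.8798, V^t = -0.3602


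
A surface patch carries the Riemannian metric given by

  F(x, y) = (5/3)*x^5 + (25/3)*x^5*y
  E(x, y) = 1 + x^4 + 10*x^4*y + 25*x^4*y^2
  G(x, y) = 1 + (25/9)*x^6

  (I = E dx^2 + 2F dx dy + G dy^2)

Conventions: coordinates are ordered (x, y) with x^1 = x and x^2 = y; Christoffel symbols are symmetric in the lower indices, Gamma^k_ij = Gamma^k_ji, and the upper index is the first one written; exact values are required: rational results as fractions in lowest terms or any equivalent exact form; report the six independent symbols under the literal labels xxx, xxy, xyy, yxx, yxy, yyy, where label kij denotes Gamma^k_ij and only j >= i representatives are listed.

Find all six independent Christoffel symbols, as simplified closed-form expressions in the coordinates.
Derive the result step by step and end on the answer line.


E = 1 + x^4 + 10*x^4*y + 25*x^4*y^2; F = (5/3)*x^5 + (25/3)*x^5*y; G = 1 + (25/9)*x^6
Gamma^k_ij = (1/2) g^{kl} (d_i g_jl + d_j g_il - d_l g_ij), with g^inv = (1/(EG-F^2)) [[G, -F], [-F, E]]
first partials: E_x = 4*x^3 + 40*x^3*y + 100*x^3*y^2, E_y = 10*x^4 + 50*x^4*y, F_x = (25/3)*x^4 + (125/3)*x^4*y, F_y = (25/3)*x^5, G_x = (50/3)*x^5, G_y = 0
D = EG - F^2 = 1 + x^4 + 10*x^4*y + 25*x^4*y^2 + (25/9)*x^6
expanded: Gamma^x_xx = (G E_x - 2F F_x + F E_y)/(2D), Gamma^x_xy = (G E_y - F G_x)/(2D), Gamma^x_yy = (2G F_y - G G_x - F G_y)/(2D), Gamma^y_xx = (2E F_x - E E_y - F E_x)/(2D), Gamma^y_xy = (E G_x - F E_y)/(2D), Gamma^y_yy = (E G_y - 2F F_y + F G_x)/(2D); substitute and cancel common factors

Answer: Gamma_xxx = (450*x^3*y^2 + 180*x^3*y + 18*x^3)/(25*x^6 + 225*x^4*y^2 + 90*x^4*y + 9*x^4 + 9), Gamma_xxy = (225*x^4*y + 45*x^4)/(25*x^6 + 225*x^4*y^2 + 90*x^4*y + 9*x^4 + 9), Gamma_xyy = 0, Gamma_yxx = (150*x^4*y + 30*x^4)/(25*x^6 + 225*x^4*y^2 + 90*x^4*y + 9*x^4 + 9), Gamma_yxy = 75*x^5/(25*x^6 + 225*x^4*y^2 + 90*x^4*y + 9*x^4 + 9), Gamma_yyy = 0


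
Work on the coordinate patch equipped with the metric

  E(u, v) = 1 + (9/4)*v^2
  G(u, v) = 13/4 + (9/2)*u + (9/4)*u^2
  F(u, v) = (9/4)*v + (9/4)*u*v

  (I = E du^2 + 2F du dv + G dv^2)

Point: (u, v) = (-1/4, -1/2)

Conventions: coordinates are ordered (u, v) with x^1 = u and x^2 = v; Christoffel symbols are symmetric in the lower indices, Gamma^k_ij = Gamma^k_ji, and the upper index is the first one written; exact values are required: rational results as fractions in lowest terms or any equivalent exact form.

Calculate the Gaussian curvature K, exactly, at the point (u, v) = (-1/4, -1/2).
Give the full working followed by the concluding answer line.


E = 25/16, F = -27/32, G = 145/64, EG - F^2 = 181/64 at the point
E_u = 0, E_v = -9/4, F_u = -9/8, F_v = 27/16, G_u = 27/8, G_v = 0
E_vv = 9/2, F_uv = 9/4, G_uu = 9/2
By Brioschi, K is (det M1 - det M2) divided by (EG - F^2) squared.
M1 = [[-E_vv/2 + F_uv - G_uu/2, E_u/2, F_u - E_v/2], [F_v - G_u/2, E, F], [G_v/2, F, G]] = [[-9/4, 0, 0], [0, 25/16, -27/32], [0, -27/32, 145/64]]; det M1 = -1629/256
M2 = [[0, E_v/2, G_u/2], [E_v/2, E, F], [G_u/2, F, G]] = [[0, -9/8, 27/16], [-9/8, 25/16, -27/32], [27/16, -27/32, 145/64]]; det M2 = -1053/256
det M1 - det M2 = -9/4; K = -9/4 / (181/64)^2 = -9216/32761

Answer: K = -9216/32761


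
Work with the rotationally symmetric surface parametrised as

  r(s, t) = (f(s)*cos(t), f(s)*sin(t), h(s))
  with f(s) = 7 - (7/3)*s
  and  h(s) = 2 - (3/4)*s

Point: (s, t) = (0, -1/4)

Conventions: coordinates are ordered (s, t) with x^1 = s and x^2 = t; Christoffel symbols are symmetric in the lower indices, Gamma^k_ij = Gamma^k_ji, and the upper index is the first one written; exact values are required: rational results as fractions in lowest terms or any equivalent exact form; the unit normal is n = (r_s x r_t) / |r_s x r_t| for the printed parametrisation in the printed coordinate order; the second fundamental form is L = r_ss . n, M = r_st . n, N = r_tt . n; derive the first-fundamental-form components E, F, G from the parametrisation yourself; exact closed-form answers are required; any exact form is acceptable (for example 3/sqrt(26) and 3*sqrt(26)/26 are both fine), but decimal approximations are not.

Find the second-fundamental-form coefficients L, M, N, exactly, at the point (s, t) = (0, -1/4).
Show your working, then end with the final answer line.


f = 7, f' = -7/3, f'' = 0, h' = -3/4, h'' = 0
E = 865/144, F = 0, G = 49; answer radicand W^2 = 865/144
unnormalised second-form numerators: l = 0, m = 0, n = -21/4; L = l/sqrt(865/144), and similarly M = m/sqrt(W^2), N = n/sqrt(W^2)

Answer: L = 0, M = 0, N = -63*sqrt(865)/865


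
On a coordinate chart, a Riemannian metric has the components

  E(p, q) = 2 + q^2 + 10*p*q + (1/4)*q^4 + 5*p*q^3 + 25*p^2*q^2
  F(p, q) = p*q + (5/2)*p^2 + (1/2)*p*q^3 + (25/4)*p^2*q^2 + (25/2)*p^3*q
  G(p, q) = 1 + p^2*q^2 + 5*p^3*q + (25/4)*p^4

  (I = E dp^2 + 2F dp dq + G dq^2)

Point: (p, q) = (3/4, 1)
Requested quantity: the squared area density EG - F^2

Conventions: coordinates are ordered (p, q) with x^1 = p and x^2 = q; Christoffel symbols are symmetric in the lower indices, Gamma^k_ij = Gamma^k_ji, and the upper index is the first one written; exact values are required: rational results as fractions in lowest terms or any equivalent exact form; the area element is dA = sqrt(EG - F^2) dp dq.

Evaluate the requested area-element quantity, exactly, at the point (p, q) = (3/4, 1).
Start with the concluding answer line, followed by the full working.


Answer: EG - F^2 = 34009/1024

E = 457/16, F = 1449/128, G = 5785/1024; EG - F^2 = 34009/1024


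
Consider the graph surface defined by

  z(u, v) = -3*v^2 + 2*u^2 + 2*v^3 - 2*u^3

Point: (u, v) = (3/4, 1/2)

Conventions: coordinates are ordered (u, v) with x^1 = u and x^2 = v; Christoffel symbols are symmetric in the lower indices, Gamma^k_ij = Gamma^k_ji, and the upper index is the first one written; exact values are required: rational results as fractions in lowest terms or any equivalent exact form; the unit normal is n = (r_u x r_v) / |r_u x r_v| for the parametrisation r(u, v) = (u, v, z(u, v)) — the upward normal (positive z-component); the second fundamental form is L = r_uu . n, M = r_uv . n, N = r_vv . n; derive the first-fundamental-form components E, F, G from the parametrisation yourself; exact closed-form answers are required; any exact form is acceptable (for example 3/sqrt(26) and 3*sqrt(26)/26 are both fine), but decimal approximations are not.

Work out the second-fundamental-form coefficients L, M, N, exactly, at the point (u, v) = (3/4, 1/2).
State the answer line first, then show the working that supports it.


Answer: L = -40*sqrt(217)/217, M = 0, N = 0

z_u = -3/8, z_v = -3/2, z_uu = -5, z_uv = 0, z_vv = 0
E = 73/64, F = 9/16, G = 13/4; answer radicand W^2 = 217/64
unnormalised second-form numerators: l = -5, m = 0, n = 0; L = l/sqrt(217/64), and similarly M = m/sqrt(W^2), N = n/sqrt(W^2)


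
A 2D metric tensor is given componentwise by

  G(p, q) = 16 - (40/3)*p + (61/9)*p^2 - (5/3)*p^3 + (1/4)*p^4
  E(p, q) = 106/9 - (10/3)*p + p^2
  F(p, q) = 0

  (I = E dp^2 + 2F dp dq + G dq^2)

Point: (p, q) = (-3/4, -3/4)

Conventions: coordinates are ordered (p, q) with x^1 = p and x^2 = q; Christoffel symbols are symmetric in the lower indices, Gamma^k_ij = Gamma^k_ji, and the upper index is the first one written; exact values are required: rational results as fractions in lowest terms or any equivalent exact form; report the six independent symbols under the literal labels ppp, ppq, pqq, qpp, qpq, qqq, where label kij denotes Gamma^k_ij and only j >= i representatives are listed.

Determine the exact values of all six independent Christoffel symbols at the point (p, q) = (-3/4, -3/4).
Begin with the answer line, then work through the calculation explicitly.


Answer: Gamma_ppp = -348/2137, Gamma_ppq = 0, Gamma_pqq = 15399/17096, Gamma_qpp = 0, Gamma_qpq = -232/531, Gamma_qqq = 0

E = 2137/144, F = 0, G = 31329/1024 at the point
E_p = -29/6, E_q = 0, F_p = 0, F_q = 0, G_p = -1711/64, G_q = 0
EG - F^2 = 7438897/16384;  g^inv = (16384/7438897) * [[31329/1024, 0], [0, 2137/144]]
first-kind symbols [ij,l] = (1/2)(d_i g_jl + d_j g_il - d_l g_ij): [pp,p] = E_p/2 = -29/12, [pp,q] = F_p - E_q/2 = 0, [pq,p] = E_q/2 = 0, [pq,q] = G_p/2 = -1711/128, [qq,p] = F_q - G_p/2 = 1711/128, [qq,q] = G_q/2 = 0
Gamma^p_ij = (G*[ij,p] - F*[ij,q])/(EG - F^2), Gamma^q_ij = (E*[ij,q] - F*[ij,p])/(EG - F^2)


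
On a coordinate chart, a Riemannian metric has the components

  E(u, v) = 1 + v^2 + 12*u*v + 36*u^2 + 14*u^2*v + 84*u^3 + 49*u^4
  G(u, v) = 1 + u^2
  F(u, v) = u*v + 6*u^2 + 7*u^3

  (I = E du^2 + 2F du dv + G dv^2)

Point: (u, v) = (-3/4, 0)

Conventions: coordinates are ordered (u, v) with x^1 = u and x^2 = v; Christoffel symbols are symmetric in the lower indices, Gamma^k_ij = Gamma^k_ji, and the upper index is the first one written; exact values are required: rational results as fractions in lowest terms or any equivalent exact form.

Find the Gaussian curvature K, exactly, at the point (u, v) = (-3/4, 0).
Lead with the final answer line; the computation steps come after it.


Answer: K = -65536/231361

E = 337/256, F = 27/64, G = 25/16, EG - F^2 = 481/256 at the point
E_u = 81/16, E_v = -9/8, F_u = 45/16, F_v = -3/4, G_u = -3/2, G_v = 0
E_vv = 2, F_uv = 1, G_uu = 2
K follows from Brioschi's formula, (det M1 - det M2)/(EG - F^2)^2.
M1 = [[-E_vv/2 + F_uv - G_uu/2, E_u/2, F_u - E_v/2], [F_v - G_u/2, E, F], [G_v/2, F, G]] = [[-1, 81/32, 27/8], [0, 337/256, 27/64], [0, 27/64, 25/16]]; det M1 = -481/256
M2 = [[0, E_v/2, G_u/2], [E_v/2, E, F], [G_u/2, F, G]] = [[0, -9/16, -3/4], [-9/16, 337/256, 27/64], [-3/4, 27/64, 25/16]]; det M2 = -225/256
det M1 - det M2 = -1; K = -1 / (481/256)^2 = -65536/231361


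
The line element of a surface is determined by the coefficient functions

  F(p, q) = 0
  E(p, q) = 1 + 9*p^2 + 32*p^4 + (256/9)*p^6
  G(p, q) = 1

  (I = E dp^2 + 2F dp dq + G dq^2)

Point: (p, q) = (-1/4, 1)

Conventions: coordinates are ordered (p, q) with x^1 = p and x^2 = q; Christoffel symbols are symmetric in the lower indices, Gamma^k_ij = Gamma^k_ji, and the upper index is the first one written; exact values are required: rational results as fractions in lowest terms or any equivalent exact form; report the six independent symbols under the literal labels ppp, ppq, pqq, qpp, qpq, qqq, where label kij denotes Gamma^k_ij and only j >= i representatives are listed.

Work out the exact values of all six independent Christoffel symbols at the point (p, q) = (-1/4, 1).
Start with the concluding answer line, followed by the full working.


Answer: Gamma_ppp = -120/61, Gamma_ppq = 0, Gamma_pqq = 0, Gamma_qpp = 0, Gamma_qpq = 0, Gamma_qqq = 0

E = 61/36, F = 0, G = 1 at the point
E_p = -20/3, E_q = 0, F_p = 0, F_q = 0, G_p = 0, G_q = 0
EG - F^2 = 61/36;  g^inv = (36/61) * [[1, 0], [0, 61/36]]
first-kind symbols [ij,l] = (1/2)(d_i g_jl + d_j g_il - d_l g_ij): [pp,p] = E_p/2 = -10/3, [pp,q] = F_p - E_q/2 = 0, [pq,p] = E_q/2 = 0, [pq,q] = G_p/2 = 0, [qq,p] = F_q - G_p/2 = 0, [qq,q] = G_q/2 = 0
Gamma^p_ij = (G*[ij,p] - F*[ij,q])/(EG - F^2), Gamma^q_ij = (E*[ij,q] - F*[ij,p])/(EG - F^2)


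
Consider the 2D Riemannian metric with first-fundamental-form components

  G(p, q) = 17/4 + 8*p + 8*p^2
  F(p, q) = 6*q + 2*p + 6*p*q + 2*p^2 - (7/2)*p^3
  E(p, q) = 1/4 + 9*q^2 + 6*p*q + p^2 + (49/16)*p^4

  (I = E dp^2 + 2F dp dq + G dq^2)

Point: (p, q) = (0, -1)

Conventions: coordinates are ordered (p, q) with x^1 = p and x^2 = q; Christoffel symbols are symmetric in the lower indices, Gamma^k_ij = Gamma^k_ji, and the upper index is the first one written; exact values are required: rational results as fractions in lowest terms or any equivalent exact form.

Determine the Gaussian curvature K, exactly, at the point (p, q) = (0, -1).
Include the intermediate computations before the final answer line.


E = 37/4, F = -6, G = 17/4, EG - F^2 = 53/16 at the point
E_p = -6, E_q = -18, F_p = -4, F_q = 6, G_p = 8, G_q = 0
E_qq = 18, F_pq = 6, G_pp = 16
Apply the Brioschi formula K = (det M1 - det M2)/(EG - F^2)^2 over the derivative matrices of E, F, G.
M1 = [[-E_qq/2 + F_pq - G_pp/2, E_p/2, F_p - E_q/2], [F_q - G_p/2, E, F], [G_q/2, F, G]] = [[-11, -3, 5], [2, 37/4, -6], [0, -6, 17/4]]; det M1 = -1135/16
M2 = [[0, E_q/2, G_p/2], [E_q/2, E, F], [G_p/2, F, G]] = [[0, -9, 4], [-9, 37/4, -6], [4, -6, 17/4]]; det M2 = -241/4
det M1 - det M2 = -171/16; K = -171/16 / (53/16)^2 = -2736/2809

Answer: K = -2736/2809


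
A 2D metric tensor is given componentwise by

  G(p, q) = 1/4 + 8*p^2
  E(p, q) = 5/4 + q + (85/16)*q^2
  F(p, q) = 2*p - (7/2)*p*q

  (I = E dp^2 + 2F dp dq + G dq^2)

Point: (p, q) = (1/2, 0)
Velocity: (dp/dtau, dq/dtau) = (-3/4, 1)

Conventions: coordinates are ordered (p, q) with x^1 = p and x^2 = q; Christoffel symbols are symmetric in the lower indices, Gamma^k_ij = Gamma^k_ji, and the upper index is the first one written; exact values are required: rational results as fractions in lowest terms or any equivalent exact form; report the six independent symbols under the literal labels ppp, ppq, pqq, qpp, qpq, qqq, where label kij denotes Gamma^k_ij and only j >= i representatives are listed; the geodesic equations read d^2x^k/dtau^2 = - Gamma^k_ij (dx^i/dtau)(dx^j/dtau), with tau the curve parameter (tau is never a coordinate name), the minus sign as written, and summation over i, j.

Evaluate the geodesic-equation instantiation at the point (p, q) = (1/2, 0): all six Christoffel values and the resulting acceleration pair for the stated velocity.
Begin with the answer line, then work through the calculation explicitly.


Answer: Gamma_ppp = -24/29, Gamma_ppq = -46/29, Gamma_pqq = -207/29, Gamma_qpp = 30/29, Gamma_qpq = 72/29, Gamma_qqq = 92/29; accelerations (d^2p/dtau^2, d^2q/dtau^2) = (303/58, -7/232)

E = 5/4, F = 1, G = 9/4 at the point
E_p = 0, E_q = 1, F_p = 2, F_q = -7/4, G_p = 8, G_q = 0
EG - F^2 = 29/16;  g^inv = (16/29) * [[9/4, -1], [-1, 5/4]]
first-kind symbols [ij,l] = (1/2)(d_i g_jl + d_j g_il - d_l g_ij): [pp,p] = E_p/2 = 0, [pp,q] = F_p - E_q/2 = 3/2, [pq,p] = E_q/2 = 1/2, [pq,q] = G_p/2 = 4, [qq,p] = F_q - G_p/2 = -23/4, [qq,q] = G_q/2 = 0
Gamma^p_ij = (G*[ij,p] - F*[ij,q])/(EG - F^2), Gamma^q_ij = (E*[ij,q] - F*[ij,p])/(EG - F^2)
Gamma_ppp = -24/29, Gamma_ppq = -46/29, Gamma_pqq = -207/29, Gamma_qpp = 30/29, Gamma_qpq = 72/29, Gamma_qqq = 92/29
d^2p/dtau^2 = -(Gamma_ppp*(-3/4)^2 + 2*Gamma_ppq*(-3/4)*(1) + Gamma_pqq*(1)^2) = 303/58
d^2q/dtau^2 = -(Gamma_qpp*(-3/4)^2 + 2*Gamma_qpq*(-3/4)*(1) + Gamma_qqq*(1)^2) = -7/232


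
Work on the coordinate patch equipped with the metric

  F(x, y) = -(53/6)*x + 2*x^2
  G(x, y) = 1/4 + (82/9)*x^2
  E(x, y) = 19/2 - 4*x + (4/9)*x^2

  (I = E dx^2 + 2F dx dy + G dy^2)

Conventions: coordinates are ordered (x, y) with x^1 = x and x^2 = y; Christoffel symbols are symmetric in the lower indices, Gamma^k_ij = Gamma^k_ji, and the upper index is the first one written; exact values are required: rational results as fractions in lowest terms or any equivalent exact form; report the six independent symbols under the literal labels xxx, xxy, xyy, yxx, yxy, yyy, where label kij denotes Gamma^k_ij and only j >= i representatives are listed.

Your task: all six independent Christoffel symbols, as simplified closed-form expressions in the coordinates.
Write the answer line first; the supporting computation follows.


Answer: Gamma_xxx = (-2560*x^3 + 22536*x^2 - 50490*x - 324)/(32*x^4 - 720*x^3 + 5598*x^2 - 648*x + 1539), Gamma_xxy = (-11808*x^3 + 52152*x^2)/(32*x^4 - 720*x^3 + 5598*x^2 - 648*x + 1539), Gamma_xyy = (-53792*x^3 - 1476*x)/(32*x^4 - 720*x^3 + 5598*x^2 - 648*x + 1539), Gamma_yxx = (576*x^3 - 7776*x^2 + 36072*x - 54378)/(32*x^4 - 720*x^3 + 5598*x^2 - 648*x + 1539), Gamma_yxy = (2624*x^3 - 23616*x^2 + 56088*x)/(32*x^4 - 720*x^3 + 5598*x^2 - 648*x + 1539), Gamma_yyy = (11808*x^3 - 52152*x^2)/(32*x^4 - 720*x^3 + 5598*x^2 - 648*x + 1539)

E = 19/2 - 4*x + (4/9)*x^2; F = -(53/6)*x + 2*x^2; G = 1/4 + (82/9)*x^2
Gamma^k_ij = (1/2) g^{kl} (d_i g_jl + d_j g_il - d_l g_ij), with g^inv = (1/(EG-F^2)) [[G, -F], [-F, E]]
first partials: E_x = -4 + (8/9)*x, E_y = 0, F_x = -53/6 + 4*x, F_y = 0, G_x = (164/9)*x, G_y = 0
D = EG - F^2 = 19/8 - x + (311/36)*x^2 - (10/9)*x^3 + (4/81)*x^4
expanded: Gamma^x_xx = (G E_x - 2F F_x + F E_y)/(2D), Gamma^x_xy = (G E_y - F G_x)/(2D), Gamma^x_yy = (2G F_y - G G_x - F G_y)/(2D), Gamma^y_xx = (2E F_x - E E_y - F E_x)/(2D), Gamma^y_xy = (E G_x - F E_y)/(2D), Gamma^y_yy = (E G_y - 2F F_y + F G_x)/(2D); substitute and cancel common factors


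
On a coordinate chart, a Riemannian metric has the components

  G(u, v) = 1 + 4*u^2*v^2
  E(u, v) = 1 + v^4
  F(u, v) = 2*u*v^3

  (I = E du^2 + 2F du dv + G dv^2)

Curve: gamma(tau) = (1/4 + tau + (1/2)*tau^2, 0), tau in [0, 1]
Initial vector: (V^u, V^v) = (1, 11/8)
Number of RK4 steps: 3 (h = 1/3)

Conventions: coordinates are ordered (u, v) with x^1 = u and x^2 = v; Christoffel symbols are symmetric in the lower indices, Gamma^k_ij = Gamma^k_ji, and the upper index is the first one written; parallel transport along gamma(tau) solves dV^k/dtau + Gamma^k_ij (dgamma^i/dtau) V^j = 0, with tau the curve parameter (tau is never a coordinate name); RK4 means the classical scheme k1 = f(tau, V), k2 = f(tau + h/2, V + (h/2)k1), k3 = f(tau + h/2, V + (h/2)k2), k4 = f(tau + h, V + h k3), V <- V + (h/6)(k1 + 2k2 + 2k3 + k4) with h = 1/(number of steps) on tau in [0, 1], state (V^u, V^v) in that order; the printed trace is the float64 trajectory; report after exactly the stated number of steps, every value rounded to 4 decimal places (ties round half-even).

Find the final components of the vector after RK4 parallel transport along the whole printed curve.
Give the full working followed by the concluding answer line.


gamma'(tau) = (1 + tau, 0); f(tau, V)^k = -Gamma^k_ij(gamma(tau)) gamma'^i(tau) V^j; h = 1/3; intermediate values shown to 6 dp
curve data and Christoffel symbols at the stage parameters:
  tau = 0.000000: gamma = (0.250000, 0.000000), gamma' = (1.000000, 0.000000); Gamma_uuu = 0.000000, Gamma_uuv = 0.000000, Gamma_uvv = 0.000000, Gamma_vuu = 0.000000, Gamma_vuv = 0.000000, Gamma_vvv = 0.000000
  tau = 0.166667: gamma = (0.430556, 0.000000), gamma' = (1.166667, 0.000000); Gamma_uuu = 0.000000, Gamma_uuv = 0.000000, Gamma_uvv = 0.000000, Gamma_vuu = 0.000000, Gamma_vuv = 0.000000, Gamma_vvv = 0.000000
  tau = 0.333333: gamma = (0.638889, 0.000000), gamma' = (1.333333, 0.000000); Gamma_uuu = 0.000000, Gamma_uuv = 0.000000, Gamma_uvv = 0.000000, Gamma_vuu = 0.000000, Gamma_vuv = 0.000000, Gamma_vvv = 0.000000
  tau = 0.500000: gamma = (0.875000, 0.000000), gamma' = (1.500000, 0.000000); Gamma_uuu = 0.000000, Gamma_uuv = 0.000000, Gamma_uvv = 0.000000, Gamma_vuu = 0.000000, Gamma_vuv = 0.000000, Gamma_vvv = 0.000000
  tau = 0.666667: gamma = (1.138889, 0.000000), gamma' = (1.666667, 0.000000); Gamma_uuu = 0.000000, Gamma_uuv = 0.000000, Gamma_uvv = 0.000000, Gamma_vuu = 0.000000, Gamma_vuv = 0.000000, Gamma_vvv = 0.000000
  tau = 0.833333: gamma = (1.430556, 0.000000), gamma' = (1.833333, 0.000000); Gamma_uuu = 0.000000, Gamma_uuv = 0.000000, Gamma_uvv = 0.000000, Gamma_vuu = 0.000000, Gamma_vuv = 0.000000, Gamma_vvv = 0.000000
  tau = 1.000000: gamma = (1.750000, 0.000000), gamma' = (2.000000, 0.000000); Gamma_uuu = 0.000000, Gamma_uuv = 0.000000, Gamma_uvv = 0.000000, Gamma_vuu = 0.000000, Gamma_vuv = 0.000000, Gamma_vvv = 0.000000
step 0: V^u = 1.0000, V^v = 1.3750
step 1: k1 = (0.000000, 0.000000), k2 = (0.000000, 0.000000), k3 = (0.000000, 0.000000), k4 = (0.000000, 0.000000); V <- V + (h/6)(k1 + 2k2 + 2k3 + k4): V^u = 1.0000, V^v = 1.3750
step 2: k1 = (0.000000, 0.000000), k2 = (0.000000, 0.000000), k3 = (0.000000, 0.000000), k4 = (0.000000, 0.000000); V <- V + (h/6)(k1 + 2k2 + 2k3 + k4): V^u = 1.0000, V^v = 1.3750
step 3: k1 = (0.000000, 0.000000), k2 = (0.000000, 0.000000), k3 = (0.000000, 0.000000), k4 = (0.000000, 0.000000); V <- V + (h/6)(k1 + 2k2 + 2k3 + k4): V^u = 1.0000, V^v = 1.3750

Answer: V^u = 1.0000, V^v = 1.3750


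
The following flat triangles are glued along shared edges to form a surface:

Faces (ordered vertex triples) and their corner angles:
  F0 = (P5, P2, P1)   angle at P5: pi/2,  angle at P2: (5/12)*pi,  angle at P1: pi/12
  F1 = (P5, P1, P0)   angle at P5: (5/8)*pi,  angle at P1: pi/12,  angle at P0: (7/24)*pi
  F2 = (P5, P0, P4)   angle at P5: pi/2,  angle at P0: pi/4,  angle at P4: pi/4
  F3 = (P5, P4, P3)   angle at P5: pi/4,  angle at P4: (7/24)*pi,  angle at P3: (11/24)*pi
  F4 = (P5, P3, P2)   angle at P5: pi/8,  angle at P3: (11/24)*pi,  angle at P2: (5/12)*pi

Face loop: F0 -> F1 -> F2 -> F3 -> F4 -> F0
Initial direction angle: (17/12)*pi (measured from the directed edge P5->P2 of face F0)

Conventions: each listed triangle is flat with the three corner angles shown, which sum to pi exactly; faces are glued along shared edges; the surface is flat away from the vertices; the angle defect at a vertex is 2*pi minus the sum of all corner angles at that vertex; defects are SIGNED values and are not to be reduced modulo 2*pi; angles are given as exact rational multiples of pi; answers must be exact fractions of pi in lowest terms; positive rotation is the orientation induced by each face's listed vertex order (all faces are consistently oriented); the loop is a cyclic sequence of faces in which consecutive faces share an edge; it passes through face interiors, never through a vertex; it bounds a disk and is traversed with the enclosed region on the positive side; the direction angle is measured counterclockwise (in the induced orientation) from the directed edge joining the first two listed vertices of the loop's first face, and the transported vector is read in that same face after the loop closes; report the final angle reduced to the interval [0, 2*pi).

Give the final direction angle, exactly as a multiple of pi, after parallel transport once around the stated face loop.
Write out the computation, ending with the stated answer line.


enclosed vertex P5: corner angles sum to 2*pi, defect = 2*pi - 2*pi = 0
the final direction is the initial angle plus the enclosed defects, taken mod 2*pi in the induced orientation
final angle = (17/12)*pi + 0 = (17/12)*pi (mod 2*pi)

Answer: final direction angle = (17/12)*pi


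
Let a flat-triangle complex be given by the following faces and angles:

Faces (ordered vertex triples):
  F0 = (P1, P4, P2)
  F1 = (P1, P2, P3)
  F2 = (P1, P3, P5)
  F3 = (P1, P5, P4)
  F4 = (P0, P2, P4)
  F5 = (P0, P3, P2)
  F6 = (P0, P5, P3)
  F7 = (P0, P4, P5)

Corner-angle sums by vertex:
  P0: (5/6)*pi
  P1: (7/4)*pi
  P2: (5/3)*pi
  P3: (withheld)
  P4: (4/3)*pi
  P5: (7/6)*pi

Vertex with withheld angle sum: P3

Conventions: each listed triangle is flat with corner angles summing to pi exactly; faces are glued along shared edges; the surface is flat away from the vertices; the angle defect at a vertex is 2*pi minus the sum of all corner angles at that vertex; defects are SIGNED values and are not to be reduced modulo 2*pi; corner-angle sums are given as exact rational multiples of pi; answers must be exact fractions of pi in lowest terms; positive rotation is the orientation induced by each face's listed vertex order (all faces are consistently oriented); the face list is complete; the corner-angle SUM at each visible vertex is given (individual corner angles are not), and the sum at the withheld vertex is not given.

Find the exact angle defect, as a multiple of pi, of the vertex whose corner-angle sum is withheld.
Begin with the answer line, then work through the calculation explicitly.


Answer: defect(P3) = (3/4)*pi

V = 6, E = 12, F = 8; chi = V - E + F = 2
Gauss-Bonnet: total defect = 2*pi*chi = 4*pi; visible defects sum to (13/4)*pi


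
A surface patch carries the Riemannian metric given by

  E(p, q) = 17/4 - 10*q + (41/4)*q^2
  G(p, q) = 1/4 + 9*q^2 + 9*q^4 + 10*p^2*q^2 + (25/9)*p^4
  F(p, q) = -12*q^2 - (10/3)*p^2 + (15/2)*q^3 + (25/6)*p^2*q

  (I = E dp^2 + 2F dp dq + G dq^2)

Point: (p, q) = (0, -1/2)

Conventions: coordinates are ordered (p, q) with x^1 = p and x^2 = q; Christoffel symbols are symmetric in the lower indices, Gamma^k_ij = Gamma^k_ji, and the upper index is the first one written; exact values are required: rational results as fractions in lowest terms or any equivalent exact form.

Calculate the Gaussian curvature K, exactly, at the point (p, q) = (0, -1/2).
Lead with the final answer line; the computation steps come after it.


Answer: K = 160/441

E = 189/16, F = -63/16, G = 49/16, EG - F^2 = 1323/64 at the point
E_p = 0, E_q = -81/4, F_p = 0, F_q = 141/8, G_p = 0, G_q = -27/2
E_qq = 41/2, F_pq = 0, G_pp = 5
Compute both Brioschi determinants and normalise by (EG - F^2)^2.
M1 = [[-E_qq/2 + F_pq - G_pp/2, E_p/2, F_p - E_q/2], [F_q - G_p/2, E, F], [G_q/2, F, G]] = [[-51/4, 0, 81/8], [141/8, 189/16, -63/16], [-27/4, -63/16, 49/16]]; det M1 = -162729/1024
M2 = [[0, E_q/2, G_p/2], [E_q/2, E, F], [G_p/2, F, G]] = [[0, -81/8, 0], [-81/8, 189/16, -63/16], [0, -63/16, 49/16]]; det M2 = -321489/1024
det M1 - det M2 = 19845/128; K = 19845/128 / (1323/64)^2 = 160/441


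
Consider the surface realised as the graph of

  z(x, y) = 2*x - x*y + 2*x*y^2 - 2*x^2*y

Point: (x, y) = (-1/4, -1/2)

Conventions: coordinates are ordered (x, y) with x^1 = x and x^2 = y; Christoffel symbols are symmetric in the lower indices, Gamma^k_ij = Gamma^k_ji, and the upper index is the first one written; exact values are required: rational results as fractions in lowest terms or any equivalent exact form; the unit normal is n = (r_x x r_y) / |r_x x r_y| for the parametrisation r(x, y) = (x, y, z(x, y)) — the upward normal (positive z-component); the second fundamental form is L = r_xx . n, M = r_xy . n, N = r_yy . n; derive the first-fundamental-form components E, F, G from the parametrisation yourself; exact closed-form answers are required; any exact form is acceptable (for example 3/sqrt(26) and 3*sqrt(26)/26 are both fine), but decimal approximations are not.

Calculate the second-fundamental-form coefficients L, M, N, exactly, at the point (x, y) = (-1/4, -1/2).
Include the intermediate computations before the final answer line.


z_x = 5/2, z_y = 5/8, z_xx = 2, z_xy = -2, z_yy = -1
E = 29/4, F = 25/16, G = 89/64; answer radicand W^2 = 489/64
unnormalised second-form numerators: l = 2, m = -2, n = -1; L = l/sqrt(489/64), and similarly M = m/sqrt(W^2), N = n/sqrt(W^2)

Answer: L = 16*sqrt(489)/489, M = -16*sqrt(489)/489, N = -8*sqrt(489)/489


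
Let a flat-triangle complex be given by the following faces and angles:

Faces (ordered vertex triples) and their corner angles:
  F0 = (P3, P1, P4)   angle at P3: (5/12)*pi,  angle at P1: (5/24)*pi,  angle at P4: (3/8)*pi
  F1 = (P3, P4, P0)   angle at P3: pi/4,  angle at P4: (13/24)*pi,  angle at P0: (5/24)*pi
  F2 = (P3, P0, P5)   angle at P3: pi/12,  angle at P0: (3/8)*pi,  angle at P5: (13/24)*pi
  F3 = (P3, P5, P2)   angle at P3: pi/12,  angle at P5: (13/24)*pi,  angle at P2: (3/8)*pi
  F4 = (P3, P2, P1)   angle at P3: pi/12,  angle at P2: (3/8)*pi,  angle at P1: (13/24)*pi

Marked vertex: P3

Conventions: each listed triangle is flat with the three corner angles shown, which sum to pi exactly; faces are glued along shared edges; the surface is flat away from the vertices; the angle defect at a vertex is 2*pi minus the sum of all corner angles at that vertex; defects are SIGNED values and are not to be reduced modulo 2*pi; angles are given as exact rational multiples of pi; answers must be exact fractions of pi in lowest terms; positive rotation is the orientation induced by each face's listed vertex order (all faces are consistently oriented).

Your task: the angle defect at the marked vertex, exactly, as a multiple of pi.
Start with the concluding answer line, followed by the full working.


Answer: defect(P3) = (13/12)*pi

Sum of corner angles at P3: (11/12)*pi
defect = 2*pi - (11/12)*pi
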